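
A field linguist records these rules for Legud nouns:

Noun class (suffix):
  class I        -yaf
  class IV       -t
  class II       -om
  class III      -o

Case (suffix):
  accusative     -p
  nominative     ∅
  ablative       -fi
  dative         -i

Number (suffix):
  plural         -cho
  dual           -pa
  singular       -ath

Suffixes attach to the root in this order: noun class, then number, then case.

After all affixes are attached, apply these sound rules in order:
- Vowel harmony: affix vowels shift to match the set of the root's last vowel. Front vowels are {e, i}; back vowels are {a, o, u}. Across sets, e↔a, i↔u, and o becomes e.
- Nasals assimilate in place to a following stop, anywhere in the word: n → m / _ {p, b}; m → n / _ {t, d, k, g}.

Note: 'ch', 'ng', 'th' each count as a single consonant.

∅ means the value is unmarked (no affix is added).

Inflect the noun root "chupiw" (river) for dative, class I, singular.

Attach noun class class I -yaf → chupiwyaf.
Attach number singular -ath → chupiwyafath.
Attach case dative -i → chupiwyafathi.
Apply vowel harmony: chupiwyafathi → chupiwyefethi.
Nasal assimilation: no change.

chupiwyefethi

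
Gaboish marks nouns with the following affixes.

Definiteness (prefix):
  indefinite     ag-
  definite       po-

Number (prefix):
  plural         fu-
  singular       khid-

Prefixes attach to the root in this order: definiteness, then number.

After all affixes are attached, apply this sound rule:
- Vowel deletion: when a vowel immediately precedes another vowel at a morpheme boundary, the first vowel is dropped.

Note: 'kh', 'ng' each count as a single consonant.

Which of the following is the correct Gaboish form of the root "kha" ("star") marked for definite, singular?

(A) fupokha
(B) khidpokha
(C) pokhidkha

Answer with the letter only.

B

Attach definiteness definite po- → pokha.
Attach number singular khid- → khidpokha.
Vowel deletion: no change.
So the correct form is khidpokha, option (B).
(C) pokhidkha is wrong: it has the affixes in the wrong order.
(A) fupokha is wrong: it uses plural instead of singular for number.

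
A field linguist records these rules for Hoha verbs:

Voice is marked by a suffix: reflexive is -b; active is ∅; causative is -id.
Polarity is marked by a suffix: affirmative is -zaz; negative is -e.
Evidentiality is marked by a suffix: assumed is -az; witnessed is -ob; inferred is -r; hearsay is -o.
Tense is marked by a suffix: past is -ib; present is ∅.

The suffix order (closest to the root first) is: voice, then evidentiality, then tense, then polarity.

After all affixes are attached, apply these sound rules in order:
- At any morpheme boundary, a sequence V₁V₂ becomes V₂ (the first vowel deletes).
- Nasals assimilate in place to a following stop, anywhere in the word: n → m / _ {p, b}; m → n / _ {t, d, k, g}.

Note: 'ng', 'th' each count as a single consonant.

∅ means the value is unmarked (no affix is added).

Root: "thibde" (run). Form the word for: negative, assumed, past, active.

thibdazibe

voice = active: zero marking, form stays thibde.
Attach evidentiality assumed -az → thibdeaz.
Attach tense past -ib → thibdeazib.
Attach polarity negative -e → thibdeazibe.
Apply vowel deletion: thibdeazibe → thibdazibe.
Nasal assimilation: no change.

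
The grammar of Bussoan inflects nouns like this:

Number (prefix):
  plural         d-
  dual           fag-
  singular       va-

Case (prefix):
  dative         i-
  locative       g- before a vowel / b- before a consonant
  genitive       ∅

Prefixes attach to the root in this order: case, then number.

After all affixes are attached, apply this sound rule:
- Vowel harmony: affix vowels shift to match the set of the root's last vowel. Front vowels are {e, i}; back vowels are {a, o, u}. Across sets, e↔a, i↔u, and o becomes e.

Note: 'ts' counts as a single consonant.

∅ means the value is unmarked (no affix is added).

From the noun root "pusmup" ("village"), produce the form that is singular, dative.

vaupusmup

Attach case dative i- → ipusmup.
Attach number singular va- → vaipusmup.
Apply vowel harmony: vaipusmup → vaupusmup.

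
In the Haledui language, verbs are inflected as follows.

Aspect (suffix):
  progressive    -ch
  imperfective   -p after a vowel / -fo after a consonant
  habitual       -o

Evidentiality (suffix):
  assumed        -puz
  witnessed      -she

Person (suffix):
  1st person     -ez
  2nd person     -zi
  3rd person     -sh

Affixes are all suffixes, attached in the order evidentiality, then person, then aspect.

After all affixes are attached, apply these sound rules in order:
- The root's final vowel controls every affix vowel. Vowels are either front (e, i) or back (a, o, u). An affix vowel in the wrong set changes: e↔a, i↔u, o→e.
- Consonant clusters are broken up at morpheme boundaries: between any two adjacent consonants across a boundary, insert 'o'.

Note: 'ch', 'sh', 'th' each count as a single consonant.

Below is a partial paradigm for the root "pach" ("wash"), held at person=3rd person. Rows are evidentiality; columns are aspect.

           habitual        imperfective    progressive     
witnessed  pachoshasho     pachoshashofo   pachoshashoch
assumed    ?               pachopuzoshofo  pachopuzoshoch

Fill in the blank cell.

pachopuzosho

Attach evidentiality assumed -puz → pachpuz.
Attach person 3rd person -sh → pachpuzsh.
Attach aspect habitual -o → pachpuzsho.
Vowel harmony: no change.
Apply epenthesis: pachpuzsho → pachopuzosho.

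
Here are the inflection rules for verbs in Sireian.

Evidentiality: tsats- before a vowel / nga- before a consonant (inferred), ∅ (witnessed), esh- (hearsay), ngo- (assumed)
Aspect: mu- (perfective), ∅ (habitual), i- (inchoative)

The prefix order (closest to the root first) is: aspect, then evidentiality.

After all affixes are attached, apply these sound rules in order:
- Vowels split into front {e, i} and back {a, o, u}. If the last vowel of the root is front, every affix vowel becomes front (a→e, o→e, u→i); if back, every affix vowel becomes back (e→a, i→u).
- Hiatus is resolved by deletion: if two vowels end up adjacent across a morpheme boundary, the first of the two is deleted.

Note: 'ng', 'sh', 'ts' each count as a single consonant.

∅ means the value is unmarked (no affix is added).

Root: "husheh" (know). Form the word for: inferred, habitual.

aspect = habitual: zero marking, form stays husheh.
Attach evidentiality inferred nga- (before consonant 'h') → ngahusheh.
Apply vowel harmony: ngahusheh → ngehusheh.
Vowel deletion: no change.

ngehusheh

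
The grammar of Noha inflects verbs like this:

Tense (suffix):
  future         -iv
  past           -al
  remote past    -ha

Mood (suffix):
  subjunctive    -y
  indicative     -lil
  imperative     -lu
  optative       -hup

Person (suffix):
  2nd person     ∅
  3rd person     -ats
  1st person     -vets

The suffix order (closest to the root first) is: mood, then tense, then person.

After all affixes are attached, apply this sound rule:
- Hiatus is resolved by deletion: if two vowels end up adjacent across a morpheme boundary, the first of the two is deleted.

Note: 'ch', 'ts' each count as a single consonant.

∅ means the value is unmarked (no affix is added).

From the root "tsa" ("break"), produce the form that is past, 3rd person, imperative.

Attach mood imperative -lu → tsalu.
Attach tense past -al → tsalual.
Attach person 3rd person -ats → tsalualats.
Apply vowel deletion: tsalualats → tsalalats.

tsalalats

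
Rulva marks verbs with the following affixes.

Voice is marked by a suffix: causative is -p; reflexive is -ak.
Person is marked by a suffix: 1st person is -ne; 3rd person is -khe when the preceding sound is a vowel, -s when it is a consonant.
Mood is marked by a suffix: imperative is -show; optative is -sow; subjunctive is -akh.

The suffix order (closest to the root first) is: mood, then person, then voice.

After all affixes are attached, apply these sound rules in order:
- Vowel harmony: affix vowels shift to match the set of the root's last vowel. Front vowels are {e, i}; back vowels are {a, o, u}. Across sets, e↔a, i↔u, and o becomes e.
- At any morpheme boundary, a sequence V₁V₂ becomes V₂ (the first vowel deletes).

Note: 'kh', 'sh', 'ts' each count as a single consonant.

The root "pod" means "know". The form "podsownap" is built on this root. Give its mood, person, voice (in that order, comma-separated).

Segment: pod-sow-ne-p.
mood: -sow → optative.
person: -ne → 1st person.
voice: -p → causative.

optative, 1st person, causative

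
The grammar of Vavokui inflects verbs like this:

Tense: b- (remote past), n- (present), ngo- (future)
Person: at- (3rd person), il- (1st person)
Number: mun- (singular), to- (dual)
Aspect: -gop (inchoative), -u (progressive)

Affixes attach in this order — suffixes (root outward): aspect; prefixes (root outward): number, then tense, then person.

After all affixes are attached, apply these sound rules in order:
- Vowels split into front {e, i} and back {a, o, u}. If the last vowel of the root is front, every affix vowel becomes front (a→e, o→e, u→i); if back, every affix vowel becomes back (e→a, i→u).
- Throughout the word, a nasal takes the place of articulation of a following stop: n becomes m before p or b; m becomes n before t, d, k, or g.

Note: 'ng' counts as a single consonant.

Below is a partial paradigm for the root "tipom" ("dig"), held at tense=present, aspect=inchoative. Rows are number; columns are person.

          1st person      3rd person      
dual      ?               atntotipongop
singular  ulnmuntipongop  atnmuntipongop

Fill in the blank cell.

ulntotipongop

Attach number dual to- → totipom.
Attach tense present n- → ntotipom.
Attach person 1st person il- → ilntotipom.
Attach aspect inchoative -gop → ilntotipomgop.
Apply vowel harmony: ilntotipomgop → ulntotipomgop.
Apply nasal assimilation: ulntotipomgop → ulntotipongop.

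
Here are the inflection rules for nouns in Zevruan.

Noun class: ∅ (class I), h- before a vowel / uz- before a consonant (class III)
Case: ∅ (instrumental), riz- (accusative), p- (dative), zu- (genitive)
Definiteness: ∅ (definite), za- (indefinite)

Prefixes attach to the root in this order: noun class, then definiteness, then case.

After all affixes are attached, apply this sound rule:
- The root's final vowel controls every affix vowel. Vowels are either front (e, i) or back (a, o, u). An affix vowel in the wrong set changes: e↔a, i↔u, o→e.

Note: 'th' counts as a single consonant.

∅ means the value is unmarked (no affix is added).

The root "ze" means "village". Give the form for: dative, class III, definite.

Attach noun class class III uz- (before consonant 'z') → uzze.
definiteness = definite: zero marking, form stays uzze.
Attach case dative p- → puzze.
Apply vowel harmony: puzze → pizze.

pizze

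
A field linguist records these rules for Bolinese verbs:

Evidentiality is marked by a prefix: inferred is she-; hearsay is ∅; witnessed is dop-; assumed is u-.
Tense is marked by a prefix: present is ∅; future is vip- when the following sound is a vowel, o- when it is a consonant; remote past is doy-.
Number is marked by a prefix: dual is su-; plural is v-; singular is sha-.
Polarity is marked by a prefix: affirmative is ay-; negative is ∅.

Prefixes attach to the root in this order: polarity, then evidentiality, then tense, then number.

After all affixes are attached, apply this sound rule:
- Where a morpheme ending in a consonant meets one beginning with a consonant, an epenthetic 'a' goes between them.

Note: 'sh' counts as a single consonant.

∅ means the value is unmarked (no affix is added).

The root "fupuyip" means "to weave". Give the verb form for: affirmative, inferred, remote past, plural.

vadoyasheayafupuyip

Attach polarity affirmative ay- → ayfupuyip.
Attach evidentiality inferred she- → sheayfupuyip.
Attach tense remote past doy- → doysheayfupuyip.
Attach number plural v- → vdoysheayfupuyip.
Apply epenthesis: vdoysheayfupuyip → vadoyasheayafupuyip.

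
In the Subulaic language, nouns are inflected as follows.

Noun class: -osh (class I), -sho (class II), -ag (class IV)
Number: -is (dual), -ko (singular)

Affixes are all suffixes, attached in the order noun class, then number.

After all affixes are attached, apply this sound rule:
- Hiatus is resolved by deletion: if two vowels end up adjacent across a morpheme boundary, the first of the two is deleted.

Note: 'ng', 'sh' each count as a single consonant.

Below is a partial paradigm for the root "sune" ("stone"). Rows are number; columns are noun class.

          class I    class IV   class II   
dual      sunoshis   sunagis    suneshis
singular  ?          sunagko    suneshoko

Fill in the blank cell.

Attach noun class class I -osh → suneosh.
Attach number singular -ko → suneoshko.
Apply vowel deletion: suneoshko → sunoshko.

sunoshko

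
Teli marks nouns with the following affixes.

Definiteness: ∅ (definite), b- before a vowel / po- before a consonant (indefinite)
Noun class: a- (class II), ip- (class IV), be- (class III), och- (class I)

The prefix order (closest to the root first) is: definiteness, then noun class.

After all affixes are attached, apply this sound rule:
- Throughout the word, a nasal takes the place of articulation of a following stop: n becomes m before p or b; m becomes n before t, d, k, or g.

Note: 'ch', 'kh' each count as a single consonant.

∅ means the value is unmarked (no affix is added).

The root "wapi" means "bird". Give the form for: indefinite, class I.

ochpowapi

Attach definiteness indefinite po- (before consonant 'w') → powapi.
Attach noun class class I och- → ochpowapi.
Nasal assimilation: no change.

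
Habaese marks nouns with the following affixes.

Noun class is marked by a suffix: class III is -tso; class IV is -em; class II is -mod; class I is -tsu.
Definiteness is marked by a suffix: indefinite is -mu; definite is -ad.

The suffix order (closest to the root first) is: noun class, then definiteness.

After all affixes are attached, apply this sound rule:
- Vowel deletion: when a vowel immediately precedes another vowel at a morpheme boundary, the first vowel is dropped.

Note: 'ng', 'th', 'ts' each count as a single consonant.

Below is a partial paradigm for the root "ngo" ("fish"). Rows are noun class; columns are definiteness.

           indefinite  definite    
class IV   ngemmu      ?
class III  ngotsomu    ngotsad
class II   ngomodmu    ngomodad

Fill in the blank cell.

ngemad

Attach noun class class IV -em → ngoem.
Attach definiteness definite -ad → ngoemad.
Apply vowel deletion: ngoemad → ngemad.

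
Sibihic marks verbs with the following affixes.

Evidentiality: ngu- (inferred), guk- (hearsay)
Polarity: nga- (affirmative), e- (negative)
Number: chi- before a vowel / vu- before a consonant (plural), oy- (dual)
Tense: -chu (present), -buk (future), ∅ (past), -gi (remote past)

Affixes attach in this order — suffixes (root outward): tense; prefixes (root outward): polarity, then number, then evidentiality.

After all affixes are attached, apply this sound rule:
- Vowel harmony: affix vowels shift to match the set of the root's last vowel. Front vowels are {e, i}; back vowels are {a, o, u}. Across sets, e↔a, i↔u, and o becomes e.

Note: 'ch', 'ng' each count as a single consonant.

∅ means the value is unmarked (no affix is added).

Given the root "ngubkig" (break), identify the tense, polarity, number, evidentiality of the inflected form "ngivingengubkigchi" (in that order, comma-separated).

present, affirmative, plural, inferred

Segment: ngu-vu-nga-ngubkig-chu.
tense: -chu → present.
polarity: nga- → affirmative.
number: chi/vu- → plural.
evidentiality: ngu- → inferred.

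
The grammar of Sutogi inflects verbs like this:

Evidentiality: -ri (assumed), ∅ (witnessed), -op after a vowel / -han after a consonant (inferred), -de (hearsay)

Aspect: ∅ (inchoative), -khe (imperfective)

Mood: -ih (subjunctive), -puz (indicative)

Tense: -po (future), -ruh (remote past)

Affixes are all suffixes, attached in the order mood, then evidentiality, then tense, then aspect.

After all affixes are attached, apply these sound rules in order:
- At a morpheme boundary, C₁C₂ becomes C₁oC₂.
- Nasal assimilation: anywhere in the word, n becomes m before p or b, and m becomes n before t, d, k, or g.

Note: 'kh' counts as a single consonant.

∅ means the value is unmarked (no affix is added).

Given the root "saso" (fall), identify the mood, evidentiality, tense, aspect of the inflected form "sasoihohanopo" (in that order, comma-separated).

Segment: saso-ih-han-po.
mood: -ih → subjunctive.
evidentiality: -op/han → inferred.
tense: -po → future.
aspect: ∅ → inchoative.

subjunctive, inferred, future, inchoative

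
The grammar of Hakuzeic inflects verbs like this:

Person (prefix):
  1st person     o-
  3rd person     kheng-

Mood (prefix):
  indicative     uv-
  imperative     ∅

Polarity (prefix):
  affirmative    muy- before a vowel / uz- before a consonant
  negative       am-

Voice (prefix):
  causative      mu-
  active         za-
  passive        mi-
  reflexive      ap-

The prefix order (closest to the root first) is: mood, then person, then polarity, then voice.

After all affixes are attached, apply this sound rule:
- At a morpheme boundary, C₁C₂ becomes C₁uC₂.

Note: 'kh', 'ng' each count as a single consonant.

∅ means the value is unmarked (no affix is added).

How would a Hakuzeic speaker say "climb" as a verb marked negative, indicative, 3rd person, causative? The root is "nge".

Attach mood indicative uv- → uvnge.
Attach person 3rd person kheng- → khenguvnge.
Attach polarity negative am- → amkhenguvnge.
Attach voice causative mu- → muamkhenguvnge.
Apply epenthesis: muamkhenguvnge → muamukhenguvunge.

muamukhenguvunge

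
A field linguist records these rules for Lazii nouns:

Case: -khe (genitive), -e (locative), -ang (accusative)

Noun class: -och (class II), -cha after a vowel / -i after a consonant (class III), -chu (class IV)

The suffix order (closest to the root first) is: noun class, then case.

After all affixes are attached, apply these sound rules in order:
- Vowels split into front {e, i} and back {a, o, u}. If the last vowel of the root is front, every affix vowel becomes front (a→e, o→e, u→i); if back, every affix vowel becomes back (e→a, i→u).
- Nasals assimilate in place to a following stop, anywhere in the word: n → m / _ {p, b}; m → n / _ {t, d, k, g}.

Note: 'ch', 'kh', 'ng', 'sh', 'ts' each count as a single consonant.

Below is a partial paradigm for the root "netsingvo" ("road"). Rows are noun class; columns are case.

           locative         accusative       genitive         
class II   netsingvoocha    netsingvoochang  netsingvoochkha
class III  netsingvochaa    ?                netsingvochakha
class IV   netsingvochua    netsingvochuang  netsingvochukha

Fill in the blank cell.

netsingvochaang

Attach noun class class III -cha (after vowel 'o') → netsingvocha.
Attach case accusative -ang → netsingvochaang.
Vowel harmony: no change.
Nasal assimilation: no change.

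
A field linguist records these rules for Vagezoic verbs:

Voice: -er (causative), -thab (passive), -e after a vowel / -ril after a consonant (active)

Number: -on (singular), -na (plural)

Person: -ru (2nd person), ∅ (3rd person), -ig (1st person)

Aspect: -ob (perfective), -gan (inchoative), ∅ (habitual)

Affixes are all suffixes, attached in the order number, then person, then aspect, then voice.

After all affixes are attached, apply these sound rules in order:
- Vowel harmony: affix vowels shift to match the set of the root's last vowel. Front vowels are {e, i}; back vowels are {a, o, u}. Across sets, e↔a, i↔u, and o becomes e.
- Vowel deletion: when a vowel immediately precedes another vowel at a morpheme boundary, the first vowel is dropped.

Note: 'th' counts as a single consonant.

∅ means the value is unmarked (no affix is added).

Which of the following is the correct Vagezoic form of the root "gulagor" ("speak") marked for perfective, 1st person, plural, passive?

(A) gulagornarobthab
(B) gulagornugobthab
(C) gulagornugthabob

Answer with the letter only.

B

Attach number plural -na → gulagorna.
Attach person 1st person -ig → gulagornaig.
Attach aspect perfective -ob → gulagornaigob.
Attach voice passive -thab → gulagornaigobthab.
Apply vowel harmony: gulagornaigobthab → gulagornaugobthab.
Apply vowel deletion: gulagornaugobthab → gulagornugobthab.
So the correct form is gulagornugobthab, option (B).
(A) gulagornarobthab is wrong: it uses 2nd person instead of 1st person for person.
(C) gulagornugthabob is wrong: it has the affixes in the wrong order.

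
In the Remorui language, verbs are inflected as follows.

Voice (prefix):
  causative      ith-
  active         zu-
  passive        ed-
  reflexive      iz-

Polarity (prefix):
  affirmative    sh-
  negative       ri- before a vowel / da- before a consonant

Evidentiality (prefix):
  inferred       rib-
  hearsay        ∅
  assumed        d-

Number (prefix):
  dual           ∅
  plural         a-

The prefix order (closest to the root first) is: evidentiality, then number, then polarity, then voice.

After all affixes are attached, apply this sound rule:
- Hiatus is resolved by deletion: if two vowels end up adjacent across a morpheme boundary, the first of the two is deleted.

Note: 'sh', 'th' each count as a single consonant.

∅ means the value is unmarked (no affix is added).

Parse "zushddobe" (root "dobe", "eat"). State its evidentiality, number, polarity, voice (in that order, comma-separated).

Segment: zu-sh-d-dobe.
evidentiality: d- → assumed.
number: ∅ → dual.
polarity: sh- → affirmative.
voice: zu- → active.

assumed, dual, affirmative, active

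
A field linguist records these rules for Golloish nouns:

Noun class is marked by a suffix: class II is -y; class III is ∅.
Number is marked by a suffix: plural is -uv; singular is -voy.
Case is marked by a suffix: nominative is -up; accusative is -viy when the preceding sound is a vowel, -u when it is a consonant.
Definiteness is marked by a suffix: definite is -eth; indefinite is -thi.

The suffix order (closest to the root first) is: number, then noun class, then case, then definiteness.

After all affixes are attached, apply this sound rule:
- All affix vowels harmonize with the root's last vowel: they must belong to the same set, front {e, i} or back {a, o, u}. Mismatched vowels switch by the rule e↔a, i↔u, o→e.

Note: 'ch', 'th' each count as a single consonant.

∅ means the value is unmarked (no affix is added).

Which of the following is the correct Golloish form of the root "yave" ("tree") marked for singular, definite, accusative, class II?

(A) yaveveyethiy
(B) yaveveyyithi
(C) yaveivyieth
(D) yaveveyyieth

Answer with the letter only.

Attach number singular -voy → yavevoy.
Attach noun class class II -y → yavevoyy.
Attach case accusative -u (after consonant 'y') → yavevoyyu.
Attach definiteness definite -eth → yavevoyyueth.
Apply vowel harmony: yavevoyyueth → yaveveyyieth.
So the correct form is yaveveyyieth, option (D).
(A) yaveveyethiy is wrong: it has the affixes in the wrong order.
(B) yaveveyyithi is wrong: it uses indefinite instead of definite for definiteness.
(C) yaveivyieth is wrong: it uses plural instead of singular for number.

D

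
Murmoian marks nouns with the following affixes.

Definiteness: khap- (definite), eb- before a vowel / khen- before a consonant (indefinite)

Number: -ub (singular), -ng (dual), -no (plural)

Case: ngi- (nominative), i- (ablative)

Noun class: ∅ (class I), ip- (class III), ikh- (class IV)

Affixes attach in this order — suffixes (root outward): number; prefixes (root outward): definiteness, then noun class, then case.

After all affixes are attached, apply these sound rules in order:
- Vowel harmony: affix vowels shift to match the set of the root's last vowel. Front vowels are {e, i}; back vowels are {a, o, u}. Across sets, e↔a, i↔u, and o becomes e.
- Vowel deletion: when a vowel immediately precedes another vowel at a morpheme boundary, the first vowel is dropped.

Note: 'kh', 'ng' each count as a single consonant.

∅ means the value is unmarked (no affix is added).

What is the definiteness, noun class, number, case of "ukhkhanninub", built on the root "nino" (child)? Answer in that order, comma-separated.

indefinite, class IV, singular, ablative

Segment: i-ikh-khen-nino-ub.
definiteness: eb/khen- → indefinite.
noun class: ikh- → class IV.
number: -ub → singular.
case: i- → ablative.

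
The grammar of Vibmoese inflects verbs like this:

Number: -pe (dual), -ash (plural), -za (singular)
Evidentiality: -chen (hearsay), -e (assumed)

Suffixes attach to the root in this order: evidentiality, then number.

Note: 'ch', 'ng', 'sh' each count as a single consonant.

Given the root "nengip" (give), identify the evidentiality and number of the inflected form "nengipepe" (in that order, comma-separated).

assumed, dual

Segment: nengip-e-pe.
evidentiality: -e → assumed.
number: -pe → dual.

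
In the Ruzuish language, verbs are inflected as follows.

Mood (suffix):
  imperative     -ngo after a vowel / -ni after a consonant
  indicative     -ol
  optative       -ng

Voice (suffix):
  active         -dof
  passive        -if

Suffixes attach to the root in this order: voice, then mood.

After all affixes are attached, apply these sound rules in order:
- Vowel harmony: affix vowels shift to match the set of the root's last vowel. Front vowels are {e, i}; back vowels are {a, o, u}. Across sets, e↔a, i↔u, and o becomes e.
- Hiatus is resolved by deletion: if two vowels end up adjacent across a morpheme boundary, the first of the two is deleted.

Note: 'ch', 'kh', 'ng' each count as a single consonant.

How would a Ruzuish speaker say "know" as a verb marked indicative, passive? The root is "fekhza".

Attach voice passive -if → fekhzaif.
Attach mood indicative -ol → fekhzaifol.
Apply vowel harmony: fekhzaifol → fekhzaufol.
Apply vowel deletion: fekhzaufol → fekhzufol.

fekhzufol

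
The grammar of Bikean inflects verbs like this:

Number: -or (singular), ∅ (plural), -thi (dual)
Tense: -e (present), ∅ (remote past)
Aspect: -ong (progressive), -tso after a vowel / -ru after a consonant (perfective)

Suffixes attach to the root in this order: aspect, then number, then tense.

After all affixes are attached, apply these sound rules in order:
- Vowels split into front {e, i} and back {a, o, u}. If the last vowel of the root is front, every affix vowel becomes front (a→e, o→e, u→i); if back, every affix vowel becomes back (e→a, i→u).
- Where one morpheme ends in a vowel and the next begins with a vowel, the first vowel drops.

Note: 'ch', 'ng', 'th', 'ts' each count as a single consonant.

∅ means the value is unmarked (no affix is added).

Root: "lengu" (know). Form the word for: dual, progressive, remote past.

Attach aspect progressive -ong → lenguong.
Attach number dual -thi → lenguongthi.
tense = remote past: zero marking, form stays lenguongthi.
Apply vowel harmony: lenguongthi → lenguongthu.
Apply vowel deletion: lenguongthu → lengongthu.

lengongthu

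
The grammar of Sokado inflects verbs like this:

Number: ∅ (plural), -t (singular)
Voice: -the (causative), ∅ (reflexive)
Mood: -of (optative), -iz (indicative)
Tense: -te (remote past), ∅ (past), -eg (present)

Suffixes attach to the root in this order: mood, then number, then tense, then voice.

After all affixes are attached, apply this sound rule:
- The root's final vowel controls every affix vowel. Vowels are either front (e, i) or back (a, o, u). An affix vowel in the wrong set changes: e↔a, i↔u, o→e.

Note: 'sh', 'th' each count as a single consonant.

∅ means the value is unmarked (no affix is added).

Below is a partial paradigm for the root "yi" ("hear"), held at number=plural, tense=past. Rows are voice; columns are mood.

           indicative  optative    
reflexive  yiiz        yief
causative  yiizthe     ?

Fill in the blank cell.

Attach mood optative -of → yiof.
number = plural: zero marking, form stays yiof.
tense = past: zero marking, form stays yiof.
Attach voice causative -the → yiofthe.
Apply vowel harmony: yiofthe → yiefthe.

yiefthe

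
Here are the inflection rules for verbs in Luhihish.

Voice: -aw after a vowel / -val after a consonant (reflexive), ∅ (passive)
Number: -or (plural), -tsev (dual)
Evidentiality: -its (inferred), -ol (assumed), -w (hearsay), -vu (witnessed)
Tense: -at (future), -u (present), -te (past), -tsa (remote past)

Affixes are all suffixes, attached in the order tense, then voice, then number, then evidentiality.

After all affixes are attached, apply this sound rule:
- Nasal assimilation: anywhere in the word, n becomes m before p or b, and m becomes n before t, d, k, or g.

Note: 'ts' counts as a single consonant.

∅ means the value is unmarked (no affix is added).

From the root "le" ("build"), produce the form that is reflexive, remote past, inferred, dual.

Attach tense remote past -tsa → letsa.
Attach voice reflexive -aw (after vowel 'a') → letsaaw.
Attach number dual -tsev → letsaawtsev.
Attach evidentiality inferred -its → letsaawtsevits.
Nasal assimilation: no change.

letsaawtsevits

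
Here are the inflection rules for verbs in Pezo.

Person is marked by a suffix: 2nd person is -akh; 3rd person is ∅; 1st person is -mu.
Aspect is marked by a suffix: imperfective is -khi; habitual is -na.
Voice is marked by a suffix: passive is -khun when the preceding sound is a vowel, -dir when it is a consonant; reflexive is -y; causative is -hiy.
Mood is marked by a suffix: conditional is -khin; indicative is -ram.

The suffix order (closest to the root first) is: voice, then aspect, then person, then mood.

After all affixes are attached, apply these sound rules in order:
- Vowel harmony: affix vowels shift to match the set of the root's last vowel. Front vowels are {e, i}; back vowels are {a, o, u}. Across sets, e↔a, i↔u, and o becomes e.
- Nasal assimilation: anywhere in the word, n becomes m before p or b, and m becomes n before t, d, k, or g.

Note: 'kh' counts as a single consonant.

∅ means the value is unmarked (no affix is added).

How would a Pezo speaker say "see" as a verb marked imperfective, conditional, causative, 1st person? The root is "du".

duhuykhumukhun

Attach voice causative -hiy → duhiy.
Attach aspect imperfective -khi → duhiykhi.
Attach person 1st person -mu → duhiykhimu.
Attach mood conditional -khin → duhiykhimukhin.
Apply vowel harmony: duhiykhimukhin → duhuykhumukhun.
Nasal assimilation: no change.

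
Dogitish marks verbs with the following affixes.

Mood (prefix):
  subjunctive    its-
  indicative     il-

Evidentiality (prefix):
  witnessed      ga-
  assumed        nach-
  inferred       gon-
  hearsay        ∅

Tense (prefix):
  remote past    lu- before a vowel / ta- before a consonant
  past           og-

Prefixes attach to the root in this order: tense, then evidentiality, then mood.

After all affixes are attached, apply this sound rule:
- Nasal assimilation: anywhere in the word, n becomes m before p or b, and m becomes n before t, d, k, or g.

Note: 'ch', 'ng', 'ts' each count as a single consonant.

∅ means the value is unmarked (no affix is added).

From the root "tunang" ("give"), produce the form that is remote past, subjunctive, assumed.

itsnachtatunang

Attach tense remote past ta- (before consonant 't') → tatunang.
Attach evidentiality assumed nach- → nachtatunang.
Attach mood subjunctive its- → itsnachtatunang.
Nasal assimilation: no change.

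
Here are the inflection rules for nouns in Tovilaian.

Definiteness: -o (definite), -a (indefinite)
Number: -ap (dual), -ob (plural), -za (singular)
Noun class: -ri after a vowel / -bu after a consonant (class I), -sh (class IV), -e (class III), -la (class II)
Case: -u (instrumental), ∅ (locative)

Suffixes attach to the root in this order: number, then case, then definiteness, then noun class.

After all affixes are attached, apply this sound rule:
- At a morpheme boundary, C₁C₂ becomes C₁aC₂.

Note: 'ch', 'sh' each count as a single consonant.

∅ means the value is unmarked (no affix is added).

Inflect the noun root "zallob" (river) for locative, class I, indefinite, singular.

zallobazaari

Attach number singular -za → zallobza.
case = locative: zero marking, form stays zallobza.
Attach definiteness indefinite -a → zallobzaa.
Attach noun class class I -ri (after vowel 'a') → zallobzaari.
Apply epenthesis: zallobzaari → zallobazaari.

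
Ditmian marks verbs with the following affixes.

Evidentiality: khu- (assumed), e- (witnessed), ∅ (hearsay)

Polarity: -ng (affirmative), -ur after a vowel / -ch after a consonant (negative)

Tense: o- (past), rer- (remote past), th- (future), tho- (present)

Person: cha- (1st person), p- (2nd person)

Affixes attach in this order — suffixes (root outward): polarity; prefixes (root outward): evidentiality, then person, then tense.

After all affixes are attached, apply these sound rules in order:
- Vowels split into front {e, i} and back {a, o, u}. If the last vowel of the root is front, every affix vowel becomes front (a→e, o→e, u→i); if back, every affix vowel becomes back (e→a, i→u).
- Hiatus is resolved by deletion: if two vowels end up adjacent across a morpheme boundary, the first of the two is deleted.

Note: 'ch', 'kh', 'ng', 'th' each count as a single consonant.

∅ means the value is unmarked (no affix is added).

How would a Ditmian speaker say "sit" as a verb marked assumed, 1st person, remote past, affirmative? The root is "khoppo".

Attach evidentiality assumed khu- → khukhoppo.
Attach polarity affirmative -ng → khukhoppong.
Attach person 1st person cha- → chakhukhoppong.
Attach tense remote past rer- → rerchakhukhoppong.
Apply vowel harmony: rerchakhukhoppong → rarchakhukhoppong.
Vowel deletion: no change.

rarchakhukhoppong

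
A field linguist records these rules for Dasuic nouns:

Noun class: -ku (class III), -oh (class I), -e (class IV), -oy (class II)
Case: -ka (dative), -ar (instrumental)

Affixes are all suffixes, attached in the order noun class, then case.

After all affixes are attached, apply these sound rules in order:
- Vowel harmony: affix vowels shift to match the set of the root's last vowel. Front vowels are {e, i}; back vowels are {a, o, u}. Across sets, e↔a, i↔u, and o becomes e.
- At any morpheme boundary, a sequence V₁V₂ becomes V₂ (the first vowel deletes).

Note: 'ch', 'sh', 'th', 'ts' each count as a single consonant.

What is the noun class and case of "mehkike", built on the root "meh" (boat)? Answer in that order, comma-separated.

class III, dative

Segment: meh-ku-ka.
noun class: -ku → class III.
case: -ka → dative.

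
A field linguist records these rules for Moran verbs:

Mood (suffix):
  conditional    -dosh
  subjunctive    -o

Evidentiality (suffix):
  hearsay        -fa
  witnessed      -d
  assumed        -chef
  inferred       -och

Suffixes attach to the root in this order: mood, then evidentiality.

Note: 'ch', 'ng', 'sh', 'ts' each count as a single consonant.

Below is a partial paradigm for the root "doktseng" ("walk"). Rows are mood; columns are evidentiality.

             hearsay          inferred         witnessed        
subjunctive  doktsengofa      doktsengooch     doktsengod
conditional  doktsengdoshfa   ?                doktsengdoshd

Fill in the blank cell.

doktsengdoshoch

Attach mood conditional -dosh → doktsengdosh.
Attach evidentiality inferred -och → doktsengdoshoch.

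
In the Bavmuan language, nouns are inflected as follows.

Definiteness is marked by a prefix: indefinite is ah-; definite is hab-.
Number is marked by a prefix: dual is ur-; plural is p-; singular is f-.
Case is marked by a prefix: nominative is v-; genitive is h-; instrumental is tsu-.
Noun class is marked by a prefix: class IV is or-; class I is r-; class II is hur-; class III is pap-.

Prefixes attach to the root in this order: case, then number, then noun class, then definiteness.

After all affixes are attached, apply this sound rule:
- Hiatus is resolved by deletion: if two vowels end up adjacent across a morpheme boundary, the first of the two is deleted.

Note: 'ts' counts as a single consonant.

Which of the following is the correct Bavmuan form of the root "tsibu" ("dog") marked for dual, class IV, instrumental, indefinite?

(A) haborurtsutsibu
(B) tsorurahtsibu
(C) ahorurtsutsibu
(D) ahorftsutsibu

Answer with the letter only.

C

Attach case instrumental tsu- → tsutsibu.
Attach number dual ur- → urtsutsibu.
Attach noun class class IV or- → orurtsutsibu.
Attach definiteness indefinite ah- → ahorurtsutsibu.
Vowel deletion: no change.
So the correct form is ahorurtsutsibu, option (C).
(D) ahorftsutsibu is wrong: it uses singular instead of dual for number.
(B) tsorurahtsibu is wrong: it has the affixes in the wrong order.
(A) haborurtsutsibu is wrong: it uses definite instead of indefinite for definiteness.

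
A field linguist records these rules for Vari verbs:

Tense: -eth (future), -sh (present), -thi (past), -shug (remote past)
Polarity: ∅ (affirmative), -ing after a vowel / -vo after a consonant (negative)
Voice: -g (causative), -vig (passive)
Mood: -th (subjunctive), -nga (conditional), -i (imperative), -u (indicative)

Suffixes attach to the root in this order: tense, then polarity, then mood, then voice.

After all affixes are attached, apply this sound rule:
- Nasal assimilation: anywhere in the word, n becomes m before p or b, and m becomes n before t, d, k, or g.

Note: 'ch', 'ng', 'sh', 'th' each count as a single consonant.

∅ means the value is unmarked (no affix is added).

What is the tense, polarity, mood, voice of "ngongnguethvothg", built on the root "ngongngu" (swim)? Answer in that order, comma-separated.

future, negative, subjunctive, causative

Segment: ngongngu-eth-vo-th-g.
tense: -eth → future.
polarity: -ing/vo → negative.
mood: -th → subjunctive.
voice: -g → causative.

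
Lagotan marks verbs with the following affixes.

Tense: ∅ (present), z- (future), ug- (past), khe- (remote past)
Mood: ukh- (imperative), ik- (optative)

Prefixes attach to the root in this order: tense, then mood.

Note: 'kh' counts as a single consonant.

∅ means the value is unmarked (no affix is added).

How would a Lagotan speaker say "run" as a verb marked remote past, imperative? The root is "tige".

Attach tense remote past khe- → khetige.
Attach mood imperative ukh- → ukhkhetige.

ukhkhetige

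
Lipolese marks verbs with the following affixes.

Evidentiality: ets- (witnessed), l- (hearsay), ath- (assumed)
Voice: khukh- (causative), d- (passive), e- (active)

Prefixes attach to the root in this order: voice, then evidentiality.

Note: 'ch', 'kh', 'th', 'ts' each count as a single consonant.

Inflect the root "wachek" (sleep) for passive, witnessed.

etsdwachek

Attach voice passive d- → dwachek.
Attach evidentiality witnessed ets- → etsdwachek.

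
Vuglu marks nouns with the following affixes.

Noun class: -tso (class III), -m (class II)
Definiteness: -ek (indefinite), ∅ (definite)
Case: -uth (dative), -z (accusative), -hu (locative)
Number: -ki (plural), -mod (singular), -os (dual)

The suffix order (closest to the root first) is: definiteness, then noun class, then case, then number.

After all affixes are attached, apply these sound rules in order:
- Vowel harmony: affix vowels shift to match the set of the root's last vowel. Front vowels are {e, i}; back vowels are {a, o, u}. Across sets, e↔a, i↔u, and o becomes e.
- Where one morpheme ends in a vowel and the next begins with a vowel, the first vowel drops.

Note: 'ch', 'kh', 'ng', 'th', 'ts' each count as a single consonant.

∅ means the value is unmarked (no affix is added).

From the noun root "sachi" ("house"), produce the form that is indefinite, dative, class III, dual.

sachektsithes

Attach definiteness indefinite -ek → sachiek.
Attach noun class class III -tso → sachiektso.
Attach case dative -uth → sachiektsouth.
Attach number dual -os → sachiektsouthos.
Apply vowel harmony: sachiektsouthos → sachiektseithes.
Apply vowel deletion: sachiektseithes → sachektsithes.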